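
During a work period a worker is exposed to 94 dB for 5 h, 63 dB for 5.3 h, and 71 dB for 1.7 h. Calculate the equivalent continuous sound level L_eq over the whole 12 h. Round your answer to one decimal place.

90.2 dB

The energy average is taken in the linear domain: L_eq = 10·log₁₀[(Σ tᵢ·10^(Lᵢ/10))/T], T = 12 h.
Σ tᵢ·10^(Lᵢ/10) = 5·10^(94/10) + 5.3·10^(63/10) + 1.7·10^(71/10) = 1.259e+10.
L_eq = 10·log₁₀(1.259e+10/12) = 90.21 dB.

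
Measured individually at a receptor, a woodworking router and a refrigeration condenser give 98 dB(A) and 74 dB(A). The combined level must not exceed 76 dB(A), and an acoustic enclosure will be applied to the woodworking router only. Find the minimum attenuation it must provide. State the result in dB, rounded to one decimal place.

26.3 dB

Fixed contribution from the other source: Σ 10^(L/10) = 10^(74/10) = 2.512e+07 (74.00 dB(A)).
To meet 76 dB(A) overall, the treated woodworking router may contribute at most 10^(76/10) − 2.512e+07 = 1.469e+07, i.e. 71.67 dB(A).
So the woodworking router must be reduced from 98 to 71.67 dB(A): IL = 26.33 dB.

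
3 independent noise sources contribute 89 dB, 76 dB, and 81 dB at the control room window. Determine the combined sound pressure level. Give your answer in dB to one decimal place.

89.8 dB

For uncorrelated sources the intensities add, so convert each level to linear form, sum, and take 10·log₁₀ of the total.
Σ 10^(L/10) = 10^(89/10) + 10^(76/10) + 10^(81/10) = 9.600e+08.
L_total = 10·log₁₀(9.600e+08) = 89.82 dB.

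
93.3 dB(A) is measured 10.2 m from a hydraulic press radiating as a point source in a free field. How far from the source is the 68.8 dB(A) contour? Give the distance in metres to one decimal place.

The 24.5 dB drop corresponds to a distance ratio of 10^(24.5/20) for a point source.
r₂ = 10.2·10^((93.3−68.8)/20) = 10.2·10^(24.5/20) = 171.24 m.

171.2 m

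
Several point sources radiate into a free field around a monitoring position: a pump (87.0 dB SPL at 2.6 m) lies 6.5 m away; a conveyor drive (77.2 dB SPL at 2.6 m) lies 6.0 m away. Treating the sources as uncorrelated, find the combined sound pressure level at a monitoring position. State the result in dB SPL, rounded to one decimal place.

79.5 dB SPL

First find each source's level at the receiver (point-source: −20·log₁₀(r/r_ref)), then combine on an intensity basis.
pump: 87.0 − 20·log₁₀(6.5/2.6) = 87.0 − 7.96 = 79.04 dB SPL.
conveyor drive: 77.2 − 20·log₁₀(6.0/2.6) = 77.2 − 7.26 = 69.94 dB SPL.
Σ 10^(L/10) = 9.004e+07 → L_total = 10·log₁₀(9.004e+07) = 79.54 dB SPL.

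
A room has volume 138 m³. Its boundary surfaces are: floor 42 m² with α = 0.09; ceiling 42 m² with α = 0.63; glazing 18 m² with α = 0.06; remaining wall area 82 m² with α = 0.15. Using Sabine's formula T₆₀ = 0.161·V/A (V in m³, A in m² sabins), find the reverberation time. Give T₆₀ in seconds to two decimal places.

0.51 s

Summing Sᵢαᵢ: 42·0.09 + 42·0.63 + 18·0.06 + 82·0.15 = 43.62 m².
T₆₀ = 0.161 × 138 / 43.62 = 0.509 s.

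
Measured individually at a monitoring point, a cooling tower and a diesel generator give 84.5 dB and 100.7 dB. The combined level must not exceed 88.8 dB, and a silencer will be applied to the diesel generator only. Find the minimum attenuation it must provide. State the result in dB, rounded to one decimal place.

Everything except the diesel generator sums to 10^(84.5/10) = 2.818e+08 in linear terms, 84.50 dB.
The limit corresponds to 10^(88.8/10) = 7.586e+08; subtracting the fixed part leaves 4.767e+08 for the diesel generator, i.e. 86.78 dB.
Required insertion loss = 100.7 − 86.78 = 13.92 dB.

13.9 dB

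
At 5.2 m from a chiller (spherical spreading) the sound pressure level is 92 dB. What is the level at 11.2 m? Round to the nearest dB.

85 dB

Spherical spreading from a point source gives a 20·log₁₀(r₂/r₁) drop.
L₂ = 92 − 20·log₁₀(11.2/5.2) = 92 − 6.664 = 85.34 dB.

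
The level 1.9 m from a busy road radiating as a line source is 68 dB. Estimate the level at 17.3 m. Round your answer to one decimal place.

Cylindrical spreading from a line source gives a 10·log₁₀(r₂/r₁) drop.
L₂ = 68 − 10·log₁₀(17.3/1.9) = 68 − 9.593 = 58.41 dB.

58.4 dB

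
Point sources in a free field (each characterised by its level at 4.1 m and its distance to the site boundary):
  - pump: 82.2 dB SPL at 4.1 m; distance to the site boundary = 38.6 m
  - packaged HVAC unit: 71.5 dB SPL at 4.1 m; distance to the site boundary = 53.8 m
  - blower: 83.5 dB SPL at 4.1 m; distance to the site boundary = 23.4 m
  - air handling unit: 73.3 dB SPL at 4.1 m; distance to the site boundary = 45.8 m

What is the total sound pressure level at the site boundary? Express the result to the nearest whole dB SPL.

Apply inverse-square spreading to bring every level to the receiver, then sum 10^(L/10).
pump: 82.2 − 20·log₁₀(38.6/4.1) = 82.2 − 19.48 = 62.72 dB SPL.
packaged HVAC unit: 71.5 − 20·log₁₀(53.8/4.1) = 71.5 − 22.36 = 49.14 dB SPL.
blower: 83.5 − 20·log₁₀(23.4/4.1) = 83.5 − 15.13 = 68.37 dB SPL.
air handling unit: 73.3 − 20·log₁₀(45.8/4.1) = 73.3 − 20.96 = 52.34 dB SPL.
Σ 10^(L/10) = 8.999e+06 → L_total = 10·log₁₀(8.999e+06) = 69.54 dB SPL.

70 dB SPL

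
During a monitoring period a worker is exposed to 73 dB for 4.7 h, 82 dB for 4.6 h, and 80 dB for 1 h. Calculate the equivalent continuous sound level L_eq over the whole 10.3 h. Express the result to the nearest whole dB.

The energy average is taken in the linear domain: L_eq = 10·log₁₀[(Σ tᵢ·10^(Lᵢ/10))/T], T = 10.3 h.
Σ tᵢ·10^(Lᵢ/10) = 4.7·10^(73/10) + 4.6·10^(82/10) + 1·10^(80/10) = 9.228e+08.
L_eq = 10·log₁₀(9.228e+08/10.3) = 79.52 dB.

80 dB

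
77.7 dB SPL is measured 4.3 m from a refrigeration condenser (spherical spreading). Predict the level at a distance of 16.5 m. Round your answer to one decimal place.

66.0 dB SPL

Point-source attenuation: ΔL = 20·log₁₀(r₂/r₁) = 20·log₁₀(16.5/4.3) = 11.680 dB.
L₂ = 77.7 − 20·log₁₀(16.5/4.3) = 77.7 − 11.680 = 66.02 dB SPL.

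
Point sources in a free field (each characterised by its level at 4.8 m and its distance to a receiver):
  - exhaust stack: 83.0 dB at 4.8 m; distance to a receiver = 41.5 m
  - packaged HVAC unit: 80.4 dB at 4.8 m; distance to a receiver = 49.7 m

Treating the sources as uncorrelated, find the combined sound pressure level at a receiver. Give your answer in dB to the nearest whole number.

Propagate each source to the receiver with L = L_ref − 20·log₁₀(r/r_ref), then add intensities.
exhaust stack: 83.0 − 20·log₁₀(41.5/4.8) = 83.0 − 18.74 = 64.26 dB.
packaged HVAC unit: 80.4 − 20·log₁₀(49.7/4.8) = 80.4 − 20.30 = 60.10 dB.
Σ 10^(L/10) = 3.692e+06 → L_total = 10·log₁₀(3.692e+06) = 65.67 dB.

66 dB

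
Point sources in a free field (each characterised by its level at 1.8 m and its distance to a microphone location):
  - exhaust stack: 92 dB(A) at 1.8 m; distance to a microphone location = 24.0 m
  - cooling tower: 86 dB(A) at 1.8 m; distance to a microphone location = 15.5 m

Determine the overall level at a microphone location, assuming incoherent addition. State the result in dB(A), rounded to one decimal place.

71.5 dB(A)

Apply inverse-square spreading to bring every level to the receiver, then sum 10^(L/10).
exhaust stack: 92 − 20·log₁₀(24.0/1.8) = 92 − 22.50 = 69.50 dB(A).
cooling tower: 86 − 20·log₁₀(15.5/1.8) = 86 − 18.70 = 67.30 dB(A).
Σ 10^(L/10) = 1.428e+07 → L_total = 10·log₁₀(1.428e+07) = 71.55 dB(A).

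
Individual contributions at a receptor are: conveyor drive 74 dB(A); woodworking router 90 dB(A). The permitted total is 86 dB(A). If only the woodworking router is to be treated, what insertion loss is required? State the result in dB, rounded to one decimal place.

4.3 dB

The untreated sources together contribute 10^(74/10) = 2.512e+07, i.e. 74.00 dB(A).
To meet 86 dB(A) overall, the treated woodworking router may contribute at most 10^(86/10) − 2.512e+07 = 3.730e+08, i.e. 85.72 dB(A).
So the woodworking router must be reduced from 90 to 85.72 dB(A): IL = 4.28 dB.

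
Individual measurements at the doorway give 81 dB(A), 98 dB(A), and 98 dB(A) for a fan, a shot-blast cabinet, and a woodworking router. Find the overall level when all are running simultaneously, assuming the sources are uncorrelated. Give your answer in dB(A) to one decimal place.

Incoherent sources combine by intensity addition: L_total = 10·log₁₀(Σ 10^(L_i/10)).
Σ 10^(L/10) = 10^(81/10) + 10^(98/10) + 10^(98/10) = 1.275e+10.
L_total = 10·log₁₀(1.275e+10) = 101.05 dB(A).

101.1 dB(A)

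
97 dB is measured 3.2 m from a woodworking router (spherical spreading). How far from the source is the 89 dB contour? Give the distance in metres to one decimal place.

For a point source L₁ − L₂ = 20·log₁₀(r₂/r₁), so r₂ = r₁·10^((L₁−L₂)/20).
r₂ = 3.2·10^((97−89)/20) = 3.2·10^(8.0/20) = 8.04 m.

8.0 m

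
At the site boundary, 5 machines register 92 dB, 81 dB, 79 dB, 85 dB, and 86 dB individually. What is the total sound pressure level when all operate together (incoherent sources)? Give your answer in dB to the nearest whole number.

94 dB

Incoherent sources combine by intensity addition: L_total = 10·log₁₀(Σ 10^(L_i/10)).
Σ 10^(L/10) = 10^(92/10) + 10^(81/10) + 10^(79/10) + 10^(85/10) + 10^(86/10) = 2.505e+09.
L_total = 10·log₁₀(2.505e+09) = 93.99 dB.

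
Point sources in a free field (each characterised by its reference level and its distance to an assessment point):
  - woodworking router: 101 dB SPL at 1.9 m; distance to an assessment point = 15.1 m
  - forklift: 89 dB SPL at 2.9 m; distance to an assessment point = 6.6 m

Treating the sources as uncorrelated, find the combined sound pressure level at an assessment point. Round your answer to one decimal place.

Apply inverse-square spreading to bring every level to the receiver, then sum 10^(L/10).
woodworking router: 101 − 20·log₁₀(15.1/1.9) = 101 − 18.00 = 83.00 dB SPL.
forklift: 89 − 20·log₁₀(6.6/2.9) = 89 − 7.14 = 81.86 dB SPL.
Σ 10^(L/10) = 3.527e+08 → L_total = 10·log₁₀(3.527e+08) = 85.47 dB SPL.

85.5 dB SPL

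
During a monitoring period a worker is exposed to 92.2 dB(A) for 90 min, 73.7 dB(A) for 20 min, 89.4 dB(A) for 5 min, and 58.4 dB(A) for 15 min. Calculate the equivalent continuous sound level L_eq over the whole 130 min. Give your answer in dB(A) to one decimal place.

The energy average is taken in the linear domain: L_eq = 10·log₁₀[(Σ tᵢ·10^(Lᵢ/10))/T], T = 130 min.
Σ tᵢ·10^(Lᵢ/10) = 90·10^(92.2/10) + 20·10^(73.7/10) + 5·10^(89.4/10) + 15·10^(58.4/10) = 1.542e+11.
L_eq = 10·log₁₀(1.542e+11/130) = 90.74 dB(A).

90.7 dB(A)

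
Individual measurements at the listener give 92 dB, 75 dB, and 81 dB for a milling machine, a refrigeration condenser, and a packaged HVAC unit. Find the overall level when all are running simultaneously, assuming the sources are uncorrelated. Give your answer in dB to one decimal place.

92.4 dB

Incoherent sources combine by intensity addition: L_total = 10·log₁₀(Σ 10^(L_i/10)).
Σ 10^(L/10) = 10^(92/10) + 10^(75/10) + 10^(81/10) = 1.742e+09.
L_total = 10·log₁₀(1.742e+09) = 92.41 dB.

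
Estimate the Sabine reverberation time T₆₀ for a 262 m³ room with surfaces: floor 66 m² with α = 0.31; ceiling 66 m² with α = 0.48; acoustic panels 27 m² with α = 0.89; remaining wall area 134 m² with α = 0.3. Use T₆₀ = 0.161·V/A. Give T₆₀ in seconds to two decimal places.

0.36 s

Total absorption A = 66·0.31 + 66·0.48 + 27·0.89 + 134·0.3 = 116.37 m² sabins.
T₆₀ = 0.161 × 262 / 116.37 = 0.362 s.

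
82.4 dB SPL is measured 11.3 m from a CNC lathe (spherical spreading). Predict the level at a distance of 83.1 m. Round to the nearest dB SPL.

65 dB SPL

Spherical spreading from a point source gives a 20·log₁₀(r₂/r₁) drop.
L₂ = 82.4 − 20·log₁₀(83.1/11.3) = 82.4 − 17.330 = 65.07 dB SPL.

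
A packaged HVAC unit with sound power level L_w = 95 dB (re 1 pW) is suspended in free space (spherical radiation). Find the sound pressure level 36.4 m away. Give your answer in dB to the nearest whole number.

53 dB

Free-field spherical radiation: L_p = L_w − 10·log₁₀(4π·r²), r = 36.4 m.
4π·r² = 1.665e+04 m², 10·log₁₀ of that is 42.214 dB.
L_p = 95 − 42.214 = 52.79 dB.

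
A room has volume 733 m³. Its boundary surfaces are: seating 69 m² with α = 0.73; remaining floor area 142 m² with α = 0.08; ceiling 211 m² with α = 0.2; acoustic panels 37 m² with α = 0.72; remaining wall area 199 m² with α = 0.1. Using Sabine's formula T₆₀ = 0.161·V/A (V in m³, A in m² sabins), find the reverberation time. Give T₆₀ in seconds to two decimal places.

Total absorption A = 69·0.73 + 142·0.08 + 211·0.2 + 37·0.72 + 199·0.1 = 150.47 m² sabins.
T₆₀ = 0.161·V/A = 0.161·733/150.47 = 0.784 s.

0.78 s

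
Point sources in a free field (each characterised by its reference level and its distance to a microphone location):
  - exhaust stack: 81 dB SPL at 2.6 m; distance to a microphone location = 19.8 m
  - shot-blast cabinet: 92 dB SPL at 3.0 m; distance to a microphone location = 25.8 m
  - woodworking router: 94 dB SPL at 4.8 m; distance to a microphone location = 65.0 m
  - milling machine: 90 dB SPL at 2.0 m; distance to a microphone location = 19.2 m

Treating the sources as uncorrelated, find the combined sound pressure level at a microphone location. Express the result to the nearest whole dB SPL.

77 dB SPL

Propagate each source to the receiver with L = L_ref − 20·log₁₀(r/r_ref), then add intensities.
exhaust stack: 81 − 20·log₁₀(19.8/2.6) = 81 − 17.63 = 63.37 dB SPL.
shot-blast cabinet: 92 − 20·log₁₀(25.8/3.0) = 92 − 18.69 = 73.31 dB SPL.
woodworking router: 94 − 20·log₁₀(65.0/4.8) = 94 − 22.63 = 71.37 dB SPL.
milling machine: 90 − 20·log₁₀(19.2/2.0) = 90 − 19.65 = 70.35 dB SPL.
Σ 10^(L/10) = 4.815e+07 → L_total = 10·log₁₀(4.815e+07) = 76.83 dB SPL.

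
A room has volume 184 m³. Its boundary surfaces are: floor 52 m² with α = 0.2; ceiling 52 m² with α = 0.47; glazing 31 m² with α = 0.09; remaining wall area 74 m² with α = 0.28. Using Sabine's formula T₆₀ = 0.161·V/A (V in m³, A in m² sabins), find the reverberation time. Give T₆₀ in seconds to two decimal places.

0.51 s

A = Σ Sᵢαᵢ = 52·0.2 + 52·0.47 + 31·0.09 + 74·0.28 = 58.35 m².
T₆₀ = 0.161 × 184 / 58.35 = 0.508 s.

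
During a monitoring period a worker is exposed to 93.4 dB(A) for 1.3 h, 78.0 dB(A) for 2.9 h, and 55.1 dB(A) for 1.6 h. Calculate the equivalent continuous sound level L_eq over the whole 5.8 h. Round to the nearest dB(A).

L_eq = 10·log₁₀[(1/T)·Σ tᵢ·10^(Lᵢ/10)] with T = 5.8 h.
Σ tᵢ·10^(Lᵢ/10) = 1.3·10^(93.4/10) + 2.9·10^(78.0/10) + 1.6·10^(55.1/10) = 3.028e+09.
L_eq = 10·log₁₀(3.028e+09/5.8) = 87.18 dB(A).

87 dB(A)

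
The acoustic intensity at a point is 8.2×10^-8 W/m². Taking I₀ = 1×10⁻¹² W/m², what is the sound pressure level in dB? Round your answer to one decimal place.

49.1 dB

Dividing by I₀ shifts the exponent by 12: I/I₀ = 8.2×10^4.
L = 10·(0.9138 + 4) = 49.14 dB.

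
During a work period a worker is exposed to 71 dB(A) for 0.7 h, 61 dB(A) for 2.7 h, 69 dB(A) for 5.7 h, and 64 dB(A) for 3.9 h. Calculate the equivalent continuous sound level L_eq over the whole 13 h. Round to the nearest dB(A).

67 dB(A)

Weight each interval's intensity by its duration and average over T = 13 h:
Σ tᵢ·10^(Lᵢ/10) = 0.7·10^(71/10) + 2.7·10^(61/10) + 5.7·10^(69/10) + 3.9·10^(64/10) = 6.728e+07.
L_eq = 10·log₁₀(6.728e+07/13) = 67.14 dB(A).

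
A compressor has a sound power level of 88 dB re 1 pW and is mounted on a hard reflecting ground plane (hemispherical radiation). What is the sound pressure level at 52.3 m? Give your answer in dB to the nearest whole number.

Free-field hemispherical radiation: L_p = L_w − 10·log₁₀(2π·r²), r = 52.3 m.
2π·r² = 1.719e+04 m², 10·log₁₀ of that is 42.352 dB.
L_p = 88 − 42.352 = 45.65 dB.

46 dB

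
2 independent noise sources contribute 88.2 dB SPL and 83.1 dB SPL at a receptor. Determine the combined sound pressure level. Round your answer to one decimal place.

89.4 dB SPL

Incoherent sources combine by intensity addition: L_total = 10·log₁₀(Σ 10^(L_i/10)).
Σ 10^(L/10) = 10^(88.2/10) + 10^(83.1/10) = 8.649e+08.
L_total = 10·log₁₀(8.649e+08) = 89.37 dB SPL.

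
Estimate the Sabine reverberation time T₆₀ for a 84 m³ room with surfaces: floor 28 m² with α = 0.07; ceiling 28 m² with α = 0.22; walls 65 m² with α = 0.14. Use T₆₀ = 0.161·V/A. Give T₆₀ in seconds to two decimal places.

0.79 s

Total absorption A = 28·0.07 + 28·0.22 + 65·0.14 = 17.22 m² sabins.
T₆₀ = 0.161·V/A = 0.161·84/17.22 = 0.785 s.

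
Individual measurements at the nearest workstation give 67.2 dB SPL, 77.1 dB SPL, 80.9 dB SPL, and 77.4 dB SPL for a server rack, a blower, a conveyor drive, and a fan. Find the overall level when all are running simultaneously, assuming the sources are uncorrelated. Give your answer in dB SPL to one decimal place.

83.7 dB SPL

For uncorrelated sources the intensities add, so convert each level to linear form, sum, and take 10·log₁₀ of the total.
Σ 10^(L/10) = 10^(67.2/10) + 10^(77.1/10) + 10^(80.9/10) + 10^(77.4/10) = 2.345e+08.
L_total = 10·log₁₀(2.345e+08) = 83.70 dB SPL.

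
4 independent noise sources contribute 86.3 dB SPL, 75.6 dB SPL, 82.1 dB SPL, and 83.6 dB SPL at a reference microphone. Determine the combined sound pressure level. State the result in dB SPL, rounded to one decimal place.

89.3 dB SPL

For uncorrelated sources the intensities add, so convert each level to linear form, sum, and take 10·log₁₀ of the total.
Σ 10^(L/10) = 10^(86.3/10) + 10^(75.6/10) + 10^(82.1/10) + 10^(83.6/10) = 8.542e+08.
L_total = 10·log₁₀(8.542e+08) = 89.32 dB SPL.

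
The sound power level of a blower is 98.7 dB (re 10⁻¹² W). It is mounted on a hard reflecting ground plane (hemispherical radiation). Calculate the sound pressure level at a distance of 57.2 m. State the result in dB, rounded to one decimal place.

Free-field hemispherical radiation: L_p = L_w − 10·log₁₀(2π·r²), r = 57.2 m.
2π·r² = 2.056e+04 m², 10·log₁₀ of that is 43.130 dB.
L_p = 98.7 − 43.130 = 55.57 dB.

55.6 dB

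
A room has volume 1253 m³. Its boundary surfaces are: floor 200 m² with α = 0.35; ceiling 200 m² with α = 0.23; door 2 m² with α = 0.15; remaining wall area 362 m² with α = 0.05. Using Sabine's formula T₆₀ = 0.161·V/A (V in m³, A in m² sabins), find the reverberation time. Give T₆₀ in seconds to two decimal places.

1.50 s

A = Σ Sᵢαᵢ = 200·0.35 + 200·0.23 + 2·0.15 + 362·0.05 = 134.40 m².
T₆₀ = 0.161 × 1253 / 134.40 = 1.501 s.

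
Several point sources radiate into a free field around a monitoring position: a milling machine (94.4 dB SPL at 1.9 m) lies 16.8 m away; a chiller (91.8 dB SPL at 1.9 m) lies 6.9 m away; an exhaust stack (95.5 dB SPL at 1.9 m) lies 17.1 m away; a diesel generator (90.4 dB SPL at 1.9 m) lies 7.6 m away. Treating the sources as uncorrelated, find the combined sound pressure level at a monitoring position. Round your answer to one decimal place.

84.2 dB SPL

First find each source's level at the receiver (point-source: −20·log₁₀(r/r_ref)), then combine on an intensity basis.
milling machine: 94.4 − 20·log₁₀(16.8/1.9) = 94.4 − 18.93 = 75.47 dB SPL.
chiller: 91.8 − 20·log₁₀(6.9/1.9) = 91.8 − 11.20 = 80.60 dB SPL.
exhaust stack: 95.5 − 20·log₁₀(17.1/1.9) = 95.5 − 19.08 = 76.42 dB SPL.
diesel generator: 90.4 − 20·log₁₀(7.6/1.9) = 90.4 − 12.04 = 78.36 dB SPL.
Σ 10^(L/10) = 2.623e+08 → L_total = 10·log₁₀(2.623e+08) = 84.19 dB SPL.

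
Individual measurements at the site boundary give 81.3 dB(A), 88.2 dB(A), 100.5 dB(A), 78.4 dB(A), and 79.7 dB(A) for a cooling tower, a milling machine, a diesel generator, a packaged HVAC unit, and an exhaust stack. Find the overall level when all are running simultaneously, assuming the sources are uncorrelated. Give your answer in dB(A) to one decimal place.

For uncorrelated sources the intensities add, so convert each level to linear form, sum, and take 10·log₁₀ of the total.
Σ 10^(L/10) = 10^(81.3/10) + 10^(88.2/10) + 10^(100.5/10) + 10^(78.4/10) + 10^(79.7/10) = 1.218e+10.
L_total = 10·log₁₀(1.218e+10) = 100.86 dB(A).

100.9 dB(A)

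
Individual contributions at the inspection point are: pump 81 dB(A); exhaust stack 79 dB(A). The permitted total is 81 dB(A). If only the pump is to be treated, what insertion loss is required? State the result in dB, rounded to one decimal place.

4.3 dB

Everything except the pump sums to 10^(79/10) = 7.943e+07 in linear terms, 79.00 dB(A).
The limit corresponds to 10^(81/10) = 1.259e+08; subtracting the fixed part leaves 4.646e+07 for the pump, i.e. 76.67 dB(A).
Required insertion loss = 81 − 76.67 = 4.33 dB.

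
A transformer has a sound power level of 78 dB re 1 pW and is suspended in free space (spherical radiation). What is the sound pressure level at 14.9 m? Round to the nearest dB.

L_p = L_w − 10·log₁₀(4π·r²) with r = 14.9 m.
4π·r² = 2790 m², 10·log₁₀ of that is 34.456 dB.
L_p = 78 − 34.456 = 43.54 dB.

44 dB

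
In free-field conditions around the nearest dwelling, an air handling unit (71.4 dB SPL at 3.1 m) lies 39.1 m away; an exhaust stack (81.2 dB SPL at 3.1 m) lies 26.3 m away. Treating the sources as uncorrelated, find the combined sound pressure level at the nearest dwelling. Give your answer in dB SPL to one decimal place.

62.8 dB SPL

First find each source's level at the receiver (point-source: −20·log₁₀(r/r_ref)), then combine on an intensity basis.
air handling unit: 71.4 − 20·log₁₀(39.1/3.1) = 71.4 − 22.02 = 49.38 dB SPL.
exhaust stack: 81.2 − 20·log₁₀(26.3/3.1) = 81.2 − 18.57 = 62.63 dB SPL.
Σ 10^(L/10) = 1.918e+06 → L_total = 10·log₁₀(1.918e+06) = 62.83 dB SPL.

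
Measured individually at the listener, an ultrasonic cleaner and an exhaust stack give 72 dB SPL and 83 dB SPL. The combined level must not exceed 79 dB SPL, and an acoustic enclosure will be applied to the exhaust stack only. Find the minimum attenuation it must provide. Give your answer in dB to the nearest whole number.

5 dB

The untreated sources together contribute 10^(72/10) = 1.585e+07, i.e. 72.00 dB SPL.
To meet 79 dB SPL overall, the treated exhaust stack may contribute at most 10^(79/10) − 1.585e+07 = 6.358e+07, i.e. 78.03 dB SPL.
So the exhaust stack must be reduced from 83 to 78.03 dB SPL: IL = 4.97 dB.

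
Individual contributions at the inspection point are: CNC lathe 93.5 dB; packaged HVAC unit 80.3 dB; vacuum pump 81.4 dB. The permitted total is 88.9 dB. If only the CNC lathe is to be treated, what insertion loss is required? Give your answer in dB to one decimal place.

The untreated sources together contribute 10^(80.3/10) + 10^(81.4/10) = 2.452e+08, i.e. 83.90 dB.
To meet 88.9 dB overall, the treated CNC lathe may contribute at most 10^(88.9/10) − 2.452e+08 = 5.311e+08, i.e. 87.25 dB.
Required insertion loss = 93.5 − 87.25 = 6.25 dB.

6.2 dB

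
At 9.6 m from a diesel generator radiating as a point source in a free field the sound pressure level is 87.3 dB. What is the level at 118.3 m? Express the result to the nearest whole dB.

65 dB

Spherical spreading from a point source gives a 20·log₁₀(r₂/r₁) drop.
L₂ = 87.3 − 20·log₁₀(118.3/9.6) = 87.3 − 21.814 = 65.49 dB.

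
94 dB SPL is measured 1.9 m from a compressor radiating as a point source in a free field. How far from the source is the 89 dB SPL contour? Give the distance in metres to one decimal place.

Point-source spreading drops the level by 20·log₁₀(r₂/r₁); inverting, r₂/r₁ = 10^(ΔL/20).
r₂ = 1.9·10^((94−89)/20) = 1.9·10^(5.0/20) = 3.38 m.

3.4 m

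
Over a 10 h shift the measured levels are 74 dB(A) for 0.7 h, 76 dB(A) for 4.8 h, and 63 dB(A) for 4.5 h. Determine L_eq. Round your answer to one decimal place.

73.4 dB(A)

The energy average is taken in the linear domain: L_eq = 10·log₁₀[(Σ tᵢ·10^(Lᵢ/10))/T], T = 10 h.
Σ tᵢ·10^(Lᵢ/10) = 0.7·10^(74/10) + 4.8·10^(76/10) + 4.5·10^(63/10) = 2.177e+08.
L_eq = 10·log₁₀(2.177e+08/10) = 73.38 dB(A).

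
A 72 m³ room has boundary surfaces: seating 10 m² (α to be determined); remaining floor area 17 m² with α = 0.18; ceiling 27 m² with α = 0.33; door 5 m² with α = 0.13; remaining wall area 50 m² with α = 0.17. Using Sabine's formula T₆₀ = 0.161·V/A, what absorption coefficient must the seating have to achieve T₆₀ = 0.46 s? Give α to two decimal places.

From T₆₀ = 0.161·V/A, the target T₆₀ = 0.46 s needs A = 0.161·72/0.46 = 25.20 m².
Absorption from the other surfaces = 17·0.18 + 27·0.33 + 5·0.13 + 50·0.17 = 21.12 m², so the seating must supply 4.08 m² over 10 m².
α = 4.08/10 = 0.408.

0.41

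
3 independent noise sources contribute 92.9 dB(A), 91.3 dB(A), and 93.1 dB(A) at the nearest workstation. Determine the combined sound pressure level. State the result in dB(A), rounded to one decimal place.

97.3 dB(A)

Incoherent sources combine by intensity addition: L_total = 10·log₁₀(Σ 10^(L_i/10)).
Σ 10^(L/10) = 10^(92.9/10) + 10^(91.3/10) + 10^(93.1/10) = 5.341e+09.
L_total = 10·log₁₀(5.341e+09) = 97.28 dB(A).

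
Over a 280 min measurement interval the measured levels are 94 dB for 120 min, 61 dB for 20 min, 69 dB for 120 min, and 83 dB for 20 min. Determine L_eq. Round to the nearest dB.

Weight each interval's intensity by its duration and average over T = 280 min:
Σ tᵢ·10^(Lᵢ/10) = 120·10^(94/10) + 20·10^(61/10) + 120·10^(69/10) + 20·10^(83/10) = 3.064e+11.
L_eq = 10·log₁₀(3.064e+11/280) = 90.39 dB.

90 dB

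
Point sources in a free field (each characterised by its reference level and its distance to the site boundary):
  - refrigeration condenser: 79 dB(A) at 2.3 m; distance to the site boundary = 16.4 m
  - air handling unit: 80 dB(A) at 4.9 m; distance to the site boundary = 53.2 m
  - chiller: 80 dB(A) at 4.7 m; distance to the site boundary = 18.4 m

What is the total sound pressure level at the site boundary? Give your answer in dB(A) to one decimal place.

69.5 dB(A)

First find each source's level at the receiver (point-source: −20·log₁₀(r/r_ref)), then combine on an intensity basis.
refrigeration condenser: 79 − 20·log₁₀(16.4/2.3) = 79 − 17.06 = 61.94 dB(A).
air handling unit: 80 − 20·log₁₀(53.2/4.9) = 80 − 20.71 = 59.29 dB(A).
chiller: 80 − 20·log₁₀(18.4/4.7) = 80 − 11.85 = 68.15 dB(A).
Σ 10^(L/10) = 8.935e+06 → L_total = 10·log₁₀(8.935e+06) = 69.51 dB(A).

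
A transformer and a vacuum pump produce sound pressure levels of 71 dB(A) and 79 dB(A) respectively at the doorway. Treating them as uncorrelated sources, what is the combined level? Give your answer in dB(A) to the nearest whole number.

80 dB(A)

For uncorrelated sources the intensities add, so convert each level to linear form, sum, and take 10·log₁₀ of the total.
Σ 10^(L/10) = 10^(71/10) + 10^(79/10) = 9.202e+07.
L_total = 10·log₁₀(9.202e+07) = 79.64 dB(A).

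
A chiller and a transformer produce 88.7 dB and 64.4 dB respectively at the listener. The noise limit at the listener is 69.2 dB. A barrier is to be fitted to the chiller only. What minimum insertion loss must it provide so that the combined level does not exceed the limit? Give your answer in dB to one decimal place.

21.2 dB

The untreated sources together contribute 10^(64.4/10) = 2.754e+06, i.e. 64.40 dB.
The limit corresponds to 10^(69.2/10) = 8.318e+06; subtracting the fixed part leaves 5.563e+06 for the chiller, i.e. 67.45 dB.
Required insertion loss = 88.7 − 67.45 = 21.25 dB.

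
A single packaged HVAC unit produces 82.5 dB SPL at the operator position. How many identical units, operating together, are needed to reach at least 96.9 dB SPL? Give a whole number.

N identical sources give L₁ + 10·log₁₀ N, so require 10·log₁₀ N ≥ 96.9 − 82.5 = 14.4 dB.
N ≥ 10^(14.4/10) = 27.542, so N = 28.

28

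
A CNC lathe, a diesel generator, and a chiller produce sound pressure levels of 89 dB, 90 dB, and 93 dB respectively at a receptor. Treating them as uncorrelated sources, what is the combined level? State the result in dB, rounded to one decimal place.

Incoherent sources combine by intensity addition: L_total = 10·log₁₀(Σ 10^(L_i/10)).
Σ 10^(L/10) = 10^(89/10) + 10^(90/10) + 10^(93/10) = 3.790e+09.
L_total = 10·log₁₀(3.790e+09) = 95.79 dB.

95.8 dB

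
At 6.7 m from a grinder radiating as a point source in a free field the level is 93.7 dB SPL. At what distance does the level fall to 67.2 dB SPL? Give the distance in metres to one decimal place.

141.6 m

Point-source spreading drops the level by 20·log₁₀(r₂/r₁); inverting, r₂/r₁ = 10^(ΔL/20).
r₂ = 6.7·10^((93.7−67.2)/20) = 6.7·10^(26.5/20) = 141.60 m.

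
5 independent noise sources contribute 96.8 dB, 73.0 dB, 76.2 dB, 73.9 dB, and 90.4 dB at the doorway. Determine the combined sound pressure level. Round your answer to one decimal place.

Incoherent sources combine by intensity addition: L_total = 10·log₁₀(Σ 10^(L_i/10)).
Σ 10^(L/10) = 10^(96.8/10) + 10^(73.0/10) + 10^(76.2/10) + 10^(73.9/10) + 10^(90.4/10) = 5.969e+09.
L_total = 10·log₁₀(5.969e+09) = 97.76 dB.

97.8 dB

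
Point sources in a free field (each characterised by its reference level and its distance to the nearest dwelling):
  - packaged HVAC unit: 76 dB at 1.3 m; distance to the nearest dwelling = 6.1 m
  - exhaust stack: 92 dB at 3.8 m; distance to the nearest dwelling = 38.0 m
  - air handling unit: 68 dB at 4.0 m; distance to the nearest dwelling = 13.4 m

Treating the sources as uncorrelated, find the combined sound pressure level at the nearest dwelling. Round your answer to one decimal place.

Propagate each source to the receiver with L = L_ref − 20·log₁₀(r/r_ref), then add intensities.
packaged HVAC unit: 76 − 20·log₁₀(6.1/1.3) = 76 − 13.43 = 62.57 dB.
exhaust stack: 92 − 20·log₁₀(38.0/3.8) = 92 − 20.00 = 72.00 dB.
air handling unit: 68 − 20·log₁₀(13.4/4.0) = 68 − 10.50 = 57.50 dB.
Σ 10^(L/10) = 1.822e+07 → L_total = 10·log₁₀(1.822e+07) = 72.61 dB.

72.6 dB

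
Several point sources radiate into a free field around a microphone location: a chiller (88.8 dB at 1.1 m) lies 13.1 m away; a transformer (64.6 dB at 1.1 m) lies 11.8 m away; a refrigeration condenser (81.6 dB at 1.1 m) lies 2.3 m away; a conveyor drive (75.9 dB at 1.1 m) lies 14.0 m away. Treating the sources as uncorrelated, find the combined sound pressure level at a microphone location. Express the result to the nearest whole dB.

Propagate each source to the receiver with L = L_ref − 20·log₁₀(r/r_ref), then add intensities.
chiller: 88.8 − 20·log₁₀(13.1/1.1) = 88.8 − 21.52 = 67.28 dB.
transformer: 64.6 − 20·log₁₀(11.8/1.1) = 64.6 − 20.61 = 43.99 dB.
refrigeration condenser: 81.6 − 20·log₁₀(2.3/1.1) = 81.6 − 6.41 = 75.19 dB.
conveyor drive: 75.9 − 20·log₁₀(14.0/1.1) = 75.9 − 22.09 = 53.81 dB.
Σ 10^(L/10) = 3.868e+07 → L_total = 10·log₁₀(3.868e+07) = 75.87 dB.

76 dB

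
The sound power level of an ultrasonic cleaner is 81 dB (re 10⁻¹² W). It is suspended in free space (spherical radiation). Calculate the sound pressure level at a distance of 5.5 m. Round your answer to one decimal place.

55.2 dB

The power spreads over a sphere of area 4π·r², so L_p = L_w − 10·log₁₀(4π·r²).
4π·r² = 380.1 m², 10·log₁₀ of that is 25.799 dB.
L_p = 81 − 25.799 = 55.20 dB.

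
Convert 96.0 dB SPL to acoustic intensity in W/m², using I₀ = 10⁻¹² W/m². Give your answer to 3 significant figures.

L = 10·log₁₀(I/I₀) ⇒ I = I₀·10^(L/10) = 10⁻¹² × 10^9.60.

0.00398 W/m²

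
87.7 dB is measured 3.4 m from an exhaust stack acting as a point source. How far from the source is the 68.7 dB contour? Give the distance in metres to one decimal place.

For a point source L₁ − L₂ = 20·log₁₀(r₂/r₁), so r₂ = r₁·10^((L₁−L₂)/20).
r₂ = 3.4·10^((87.7−68.7)/20) = 3.4·10^(19.0/20) = 30.30 m.

30.3 m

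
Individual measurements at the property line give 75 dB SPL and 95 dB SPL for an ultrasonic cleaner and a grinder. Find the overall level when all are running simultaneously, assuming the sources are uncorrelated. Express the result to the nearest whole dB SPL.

For uncorrelated sources the intensities add, so convert each level to linear form, sum, and take 10·log₁₀ of the total.
Σ 10^(L/10) = 10^(75/10) + 10^(95/10) = 3.194e+09.
L_total = 10·log₁₀(3.194e+09) = 95.04 dB SPL.

95 dB SPL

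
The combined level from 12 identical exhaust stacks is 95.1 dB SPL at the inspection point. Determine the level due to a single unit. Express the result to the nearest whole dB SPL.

Dividing the total intensity by 12 lowers the level by 10·log₁₀ 12 = 10.792 dB: L₁ = 95.1 − 10.792.

84 dB SPL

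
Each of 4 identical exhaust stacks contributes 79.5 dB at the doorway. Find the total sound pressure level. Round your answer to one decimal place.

85.5 dB

N identical incoherent sources raise the level by 10·log₁₀ N.
L_total = 79.5 + 10·log₁₀(4) = 79.5 + 6.021 = 85.52 dB.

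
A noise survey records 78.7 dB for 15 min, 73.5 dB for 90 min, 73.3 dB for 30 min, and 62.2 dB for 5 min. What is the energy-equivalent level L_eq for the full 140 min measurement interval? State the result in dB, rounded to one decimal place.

74.3 dB

L_eq = 10·log₁₀[(1/T)·Σ tᵢ·10^(Lᵢ/10)] with T = 140 min.
Σ tᵢ·10^(Lᵢ/10) = 15·10^(78.7/10) + 90·10^(73.5/10) + 30·10^(73.3/10) + 5·10^(62.2/10) = 3.777e+09.
L_eq = 10·log₁₀(3.777e+09/140) = 74.31 dB.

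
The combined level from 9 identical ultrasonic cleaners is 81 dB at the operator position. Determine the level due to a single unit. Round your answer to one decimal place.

71.5 dB

9 equal contributions raise the level by 10·log₁₀ 9 = 9.542 dB, so each unit alone gives 81 − 9.542.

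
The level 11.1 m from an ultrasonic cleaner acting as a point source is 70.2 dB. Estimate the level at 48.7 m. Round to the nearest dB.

Point-source attenuation: ΔL = 20·log₁₀(r₂/r₁) = 20·log₁₀(48.7/11.1) = 12.844 dB.
L₂ = 70.2 − 20·log₁₀(48.7/11.1) = 70.2 − 12.844 = 57.36 dB.

57 dB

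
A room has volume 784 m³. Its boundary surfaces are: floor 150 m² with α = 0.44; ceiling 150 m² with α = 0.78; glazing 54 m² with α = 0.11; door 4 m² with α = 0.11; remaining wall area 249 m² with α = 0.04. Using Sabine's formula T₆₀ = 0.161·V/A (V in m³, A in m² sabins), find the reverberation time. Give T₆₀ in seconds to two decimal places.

Summing Sᵢαᵢ: 150·0.44 + 150·0.78 + 54·0.11 + 4·0.11 + 249·0.04 = 199.34 m².
T₆₀ = 0.161 × 784 / 199.34 = 0.633 s.

0.63 s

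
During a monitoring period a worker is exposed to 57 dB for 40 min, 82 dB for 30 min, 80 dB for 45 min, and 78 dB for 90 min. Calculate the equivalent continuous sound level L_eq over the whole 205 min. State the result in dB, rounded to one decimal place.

L_eq = 10·log₁₀[(1/T)·Σ tᵢ·10^(Lᵢ/10)] with T = 205 min.
Σ tᵢ·10^(Lᵢ/10) = 40·10^(57/10) + 30·10^(82/10) + 45·10^(80/10) + 90·10^(78/10) = 1.495e+10.
L_eq = 10·log₁₀(1.495e+10/205) = 78.63 dB.

78.6 dB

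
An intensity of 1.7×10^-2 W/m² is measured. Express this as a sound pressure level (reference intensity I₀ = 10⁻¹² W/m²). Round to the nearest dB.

I/I₀ = 1.7×10^-2/10⁻¹² = 1.7×10^10, and L = 10·log₁₀(I/I₀).
L = 10·(0.2304 + 10) = 102.30 dB.

102 dB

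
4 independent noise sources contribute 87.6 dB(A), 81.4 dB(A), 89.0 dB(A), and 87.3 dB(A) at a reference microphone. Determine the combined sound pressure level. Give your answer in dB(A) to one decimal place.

For uncorrelated sources the intensities add, so convert each level to linear form, sum, and take 10·log₁₀ of the total.
Σ 10^(L/10) = 10^(87.6/10) + 10^(81.4/10) + 10^(89.0/10) + 10^(87.3/10) = 2.045e+09.
L_total = 10·log₁₀(2.045e+09) = 93.11 dB(A).

93.1 dB(A)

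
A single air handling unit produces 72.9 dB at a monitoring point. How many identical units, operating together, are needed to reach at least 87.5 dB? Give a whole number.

29

The shortfall is 87.5 − 72.9 = 14.6 dB, and N units add 10·log₁₀ N, so need 10·log₁₀ N ≥ 14.6.
N ≥ 10^(14.6/10) = 28.840, so N = 29.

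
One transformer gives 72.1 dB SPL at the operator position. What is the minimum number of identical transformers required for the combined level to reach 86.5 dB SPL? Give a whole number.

28

Need L₁ + 10·log₁₀ N ≥ 86.5, i.e. log₁₀ N ≥ 1.44.
N ≥ 10^(14.4/10) = 27.542, so N = 28.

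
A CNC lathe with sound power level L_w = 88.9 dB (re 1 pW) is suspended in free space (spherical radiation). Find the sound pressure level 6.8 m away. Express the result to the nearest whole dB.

61 dB

L_p = L_w − 10·log₁₀(4π·r²) with r = 6.8 m.
4π·r² = 581.1 m², 10·log₁₀ of that is 27.642 dB.
L_p = 88.9 − 27.642 = 61.26 dB.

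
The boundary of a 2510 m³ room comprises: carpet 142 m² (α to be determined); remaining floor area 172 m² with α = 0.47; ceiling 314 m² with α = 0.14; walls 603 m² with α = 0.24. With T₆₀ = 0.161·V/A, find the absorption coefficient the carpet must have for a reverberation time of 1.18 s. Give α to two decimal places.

Required total absorption A = 0.161·2510/1.18 = 342.47 m².
Absorption from the other surfaces = 172·0.47 + 314·0.14 + 603·0.24 = 269.52 m², so the carpet must supply 72.95 m² over 142 m².
α = 72.95/142 = 0.514.

0.51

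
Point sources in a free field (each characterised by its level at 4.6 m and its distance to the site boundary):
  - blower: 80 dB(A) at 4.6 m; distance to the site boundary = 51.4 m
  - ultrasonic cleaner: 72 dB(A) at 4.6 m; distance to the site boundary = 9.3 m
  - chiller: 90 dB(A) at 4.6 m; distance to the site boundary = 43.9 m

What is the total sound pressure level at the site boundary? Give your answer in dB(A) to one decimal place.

71.9 dB(A)

Apply inverse-square spreading to bring every level to the receiver, then sum 10^(L/10).
blower: 80 − 20·log₁₀(51.4/4.6) = 80 − 20.96 = 59.04 dB(A).
ultrasonic cleaner: 72 − 20·log₁₀(9.3/4.6) = 72 − 6.11 = 65.89 dB(A).
chiller: 90 − 20·log₁₀(43.9/4.6) = 90 − 19.59 = 70.41 dB(A).
Σ 10^(L/10) = 1.566e+07 → L_total = 10·log₁₀(1.566e+07) = 71.95 dB(A).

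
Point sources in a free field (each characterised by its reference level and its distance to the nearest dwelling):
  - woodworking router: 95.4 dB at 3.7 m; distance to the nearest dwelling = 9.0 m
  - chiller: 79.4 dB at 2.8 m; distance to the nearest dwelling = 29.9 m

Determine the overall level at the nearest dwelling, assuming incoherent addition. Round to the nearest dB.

Apply inverse-square spreading to bring every level to the receiver, then sum 10^(L/10).
woodworking router: 95.4 − 20·log₁₀(9.0/3.7) = 95.4 − 7.72 = 87.68 dB.
chiller: 79.4 − 20·log₁₀(29.9/2.8) = 79.4 − 20.57 = 58.83 dB.
Σ 10^(L/10) = 5.868e+08 → L_total = 10·log₁₀(5.868e+08) = 87.68 dB.

88 dB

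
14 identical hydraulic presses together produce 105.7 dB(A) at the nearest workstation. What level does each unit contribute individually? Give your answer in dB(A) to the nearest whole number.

Dividing the total intensity by 14 lowers the level by 10·log₁₀ 14 = 11.461 dB: L₁ = 105.7 − 11.461.

94 dB(A)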